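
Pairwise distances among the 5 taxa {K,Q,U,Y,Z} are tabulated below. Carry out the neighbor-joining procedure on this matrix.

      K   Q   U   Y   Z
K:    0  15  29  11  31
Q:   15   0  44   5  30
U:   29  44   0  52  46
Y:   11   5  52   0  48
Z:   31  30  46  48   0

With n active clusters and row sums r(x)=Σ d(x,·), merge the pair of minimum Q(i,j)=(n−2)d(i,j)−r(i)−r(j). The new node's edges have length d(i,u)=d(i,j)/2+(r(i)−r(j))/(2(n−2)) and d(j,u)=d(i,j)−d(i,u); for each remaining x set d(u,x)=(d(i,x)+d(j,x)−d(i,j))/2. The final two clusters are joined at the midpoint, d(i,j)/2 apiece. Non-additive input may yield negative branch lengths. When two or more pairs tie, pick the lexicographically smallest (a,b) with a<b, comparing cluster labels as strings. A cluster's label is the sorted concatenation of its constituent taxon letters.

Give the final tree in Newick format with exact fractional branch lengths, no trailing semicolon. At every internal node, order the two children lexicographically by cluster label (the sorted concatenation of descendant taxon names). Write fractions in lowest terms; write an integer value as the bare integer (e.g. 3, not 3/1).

step 1: merge (Q,Y) at d=5, Q=-195; branch lengths Q→-7/6, Y→37/6; new cluster QY
  updated: d(K,QY)=21/2, d(QY,U)=91/2, d(QY,Z)=73/2
step 2: merge (K,QY) at d=21/2, Q=-142; branch lengths K→-1/4, QY→43/4; new cluster KQY
  updated: d(KQY,U)=32, d(KQY,Z)=57/2
step 3: merge (KQY,U) at d=32, Q=-213/2; branch lengths KQY→29/4, U→99/4; new cluster KQUY
  updated: d(KQUY,Z)=85/4
step 4: merge (KQUY,Z) at d=85/4; branch lengths KQUY→85/8, Z→85/8; new cluster KQUYZ
final tree: (((K:-1/4,(Q:-7/6,Y:37/6):43/4):29/4,U:99/4):85/8,Z:85/8)
total length: 275/4

(((K:-1/4,(Q:-7/6,Y:37/6):43/4):29/4,U:99/4):85/8,Z:85/8)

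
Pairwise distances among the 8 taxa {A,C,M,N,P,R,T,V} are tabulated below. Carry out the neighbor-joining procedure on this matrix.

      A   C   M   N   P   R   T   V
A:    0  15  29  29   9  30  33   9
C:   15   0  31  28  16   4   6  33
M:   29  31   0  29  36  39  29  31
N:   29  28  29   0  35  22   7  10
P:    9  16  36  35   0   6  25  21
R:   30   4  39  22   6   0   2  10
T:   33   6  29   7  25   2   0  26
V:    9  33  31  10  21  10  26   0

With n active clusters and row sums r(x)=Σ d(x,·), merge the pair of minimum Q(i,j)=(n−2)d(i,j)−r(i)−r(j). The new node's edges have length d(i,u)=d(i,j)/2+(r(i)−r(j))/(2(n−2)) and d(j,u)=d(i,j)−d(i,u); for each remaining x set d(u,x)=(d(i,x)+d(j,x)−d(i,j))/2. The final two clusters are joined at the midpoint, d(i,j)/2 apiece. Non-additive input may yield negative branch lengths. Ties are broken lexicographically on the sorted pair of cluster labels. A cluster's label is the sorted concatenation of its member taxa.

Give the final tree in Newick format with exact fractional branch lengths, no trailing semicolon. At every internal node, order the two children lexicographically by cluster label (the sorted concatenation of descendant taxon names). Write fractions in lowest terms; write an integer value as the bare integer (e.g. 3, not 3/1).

step 1: merge (A,P) at d=9, Q=-248; branch lengths A→5, P→4; new cluster AP
  updated: d(AP,C)=11, d(AP,M)=28, d(AP,N)=55/2, d(AP,R)=27/2, d(AP,T)=49/2, d(AP,V)=21/2
step 2: merge (N,V) at d=10, Q=-194; branch lengths N→53/10, V→47/10; new cluster NV
  updated: d(AP,NV)=14, d(C,NV)=51/2, d(M,NV)=25, d(NV,R)=11, d(NV,T)=23/2
step 3: merge (M,NV) at d=25, Q=-139; branch lengths M→165/8, NV→35/8; new cluster MNV
  updated: d(AP,MNV)=17/2, d(C,MNV)=63/4, d(MNV,R)=25/2, d(MNV,T)=31/4
step 4: merge (AP,MNV) at d=17/2, Q=-153/2; branch lengths AP→77/12, MNV→25/12; new cluster AMNPV
  updated: d(AMNPV,C)=73/8, d(AMNPV,R)=35/4, d(AMNPV,T)=95/8
step 5: merge (AMNPV,C) at d=73/8, Q=-245/8; branch lengths AMNPV→231/32, C→61/32; new cluster ACMNPV
  updated: d(ACMNPV,R)=29/16, d(ACMNPV,T)=35/8
step 6: merge (ACMNPV,R) at d=29/16, Q=-131/16; branch lengths ACMNPV→67/32, R→-9/32; new cluster ACMNPRV
  updated: d(ACMNPRV,T)=73/32
step 7: merge (ACMNPRV,T) at d=73/32; branch lengths ACMNPRV→73/64, T→73/64; new cluster ACMNPRTV
final tree: (((((A:5,P:4):77/12,(M:165/8,(N:53/10,V:47/10):35/8):25/12):231/32,C:61/32):67/32,R:-9/32):73/64,T:73/64)
total length: 2103/32

(((((A:5,P:4):77/12,(M:165/8,(N:53/10,V:47/10):35/8):25/12):231/32,C:61/32):67/32,R:-9/32):73/64,T:73/64)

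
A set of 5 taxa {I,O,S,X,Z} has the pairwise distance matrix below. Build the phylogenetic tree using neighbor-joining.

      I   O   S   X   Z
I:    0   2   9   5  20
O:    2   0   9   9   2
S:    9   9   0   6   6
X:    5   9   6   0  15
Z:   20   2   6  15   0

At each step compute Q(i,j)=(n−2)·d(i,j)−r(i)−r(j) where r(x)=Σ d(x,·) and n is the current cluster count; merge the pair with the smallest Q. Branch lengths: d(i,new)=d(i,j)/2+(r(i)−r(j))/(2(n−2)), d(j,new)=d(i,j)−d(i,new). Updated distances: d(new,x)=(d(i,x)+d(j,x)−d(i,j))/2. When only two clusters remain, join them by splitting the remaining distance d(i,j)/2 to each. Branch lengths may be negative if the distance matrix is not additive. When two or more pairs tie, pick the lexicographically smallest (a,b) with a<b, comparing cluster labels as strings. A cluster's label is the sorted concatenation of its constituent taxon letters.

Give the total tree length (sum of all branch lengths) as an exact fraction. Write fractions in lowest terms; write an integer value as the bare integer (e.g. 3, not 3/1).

67/4

iteration 1: select O,Z (d=2, Q=-59); attach at lengths (-5/2, 9/2); label the merged cluster OZ
  updated: d(I,OZ)=10, d(OZ,S)=13/2, d(OZ,X)=11
iteration 2: select I,X (d=5, Q=-36); attach at lengths (3, 2); label the merged cluster IX
  updated: d(IX,OZ)=8, d(IX,S)=5
iteration 3: select IX,OZ (d=8, Q=-39/2); attach at lengths (13/4, 19/4); label the merged cluster IOXZ
  updated: d(IOXZ,S)=7/4
iteration 4: select IOXZ,S (d=7/4); attach at lengths (7/8, 7/8); label the merged cluster IOSXZ
final tree: (((I:3,X:2):13/4,(O:-5/2,Z:9/2):19/4):7/8,S:7/8)
total length: 67/4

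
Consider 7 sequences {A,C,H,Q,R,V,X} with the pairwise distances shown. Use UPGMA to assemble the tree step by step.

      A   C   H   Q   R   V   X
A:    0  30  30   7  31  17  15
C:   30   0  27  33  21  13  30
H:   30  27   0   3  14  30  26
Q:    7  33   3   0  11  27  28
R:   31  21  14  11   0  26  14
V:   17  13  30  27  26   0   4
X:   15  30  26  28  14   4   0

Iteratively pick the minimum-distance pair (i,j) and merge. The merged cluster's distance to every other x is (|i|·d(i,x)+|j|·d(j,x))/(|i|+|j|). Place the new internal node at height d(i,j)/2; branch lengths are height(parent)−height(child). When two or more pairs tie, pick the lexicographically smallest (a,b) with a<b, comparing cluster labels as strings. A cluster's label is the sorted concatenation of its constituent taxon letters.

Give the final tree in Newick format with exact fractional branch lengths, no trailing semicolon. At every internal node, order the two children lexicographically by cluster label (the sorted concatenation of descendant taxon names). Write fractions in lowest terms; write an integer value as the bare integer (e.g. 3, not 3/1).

(((A:8,(V:2,X:2):6):25/6,C:73/6):1/3,((H:3/2,Q:3/2):19/4,R:25/4):25/4)

1. join H+Q (d=3) ⇒ HQ; edges |H|=3/2, |Q|=3/2
  updated: d(A,HQ)=37/2, d(C,HQ)=30, d(HQ,R)=25/2, d(HQ,V)=57/2, d(HQ,X)=27
2. join V+X (d=4) ⇒ VX; edges |V|=2, |X|=2
  updated: d(A,VX)=16, d(C,VX)=43/2, d(HQ,VX)=111/4, d(R,VX)=20
3. join HQ+R (d=25/2) ⇒ HQR; edges |HQ|=19/4, |R|=25/4
  updated: d(A,HQR)=68/3, d(C,HQR)=27, d(HQR,VX)=151/6
4. join A+VX (d=16) ⇒ AVX; edges |A|=8, |VX|=6
  updated: d(AVX,C)=73/3, d(AVX,HQR)=73/3
5. join AVX+C (d=73/3) ⇒ ACVX; edges |AVX|=25/6, |C|=73/6
  updated: d(ACVX,HQR)=25
6. join ACVX+HQR (d=25) ⇒ ACHQRVX; edges |ACVX|=1/3, |HQR|=25/4
final tree: (((A:8,(V:2,X:2):6):25/6,C:73/6):1/3,((H:3/2,Q:3/2):19/4,R:25/4):25/4)
total length: 659/12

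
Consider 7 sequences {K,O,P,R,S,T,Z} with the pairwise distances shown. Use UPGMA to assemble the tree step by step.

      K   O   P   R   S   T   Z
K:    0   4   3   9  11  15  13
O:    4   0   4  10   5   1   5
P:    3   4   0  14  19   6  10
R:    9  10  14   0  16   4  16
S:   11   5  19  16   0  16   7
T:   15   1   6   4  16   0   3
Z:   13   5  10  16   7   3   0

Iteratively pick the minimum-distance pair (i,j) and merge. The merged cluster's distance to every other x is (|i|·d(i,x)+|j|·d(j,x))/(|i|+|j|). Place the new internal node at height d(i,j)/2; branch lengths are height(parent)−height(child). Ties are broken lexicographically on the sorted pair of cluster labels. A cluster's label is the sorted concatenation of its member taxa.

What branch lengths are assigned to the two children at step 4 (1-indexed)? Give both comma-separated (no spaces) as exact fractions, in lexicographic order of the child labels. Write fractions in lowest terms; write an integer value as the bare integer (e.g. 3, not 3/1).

17/6,7/3

step 1: merge (O,T) at d=1; branch lengths O→1/2, T→1/2; new cluster OT
  updated: d(K,OT)=19/2, d(OT,P)=5, d(OT,R)=7, d(OT,S)=21/2, d(OT,Z)=4
step 2: merge (K,P) at d=3; branch lengths K→3/2, P→3/2; new cluster KP
  updated: d(KP,OT)=29/4, d(KP,R)=23/2, d(KP,S)=15, d(KP,Z)=23/2
step 3: merge (OT,Z) at d=4; branch lengths OT→3/2, Z→2; new cluster OTZ
  updated: d(KP,OTZ)=26/3, d(OTZ,R)=10, d(OTZ,S)=28/3
step 4: merge (KP,OTZ) at d=26/3; branch lengths KP→17/6, OTZ→7/3; new cluster KOPTZ
  updated: d(KOPTZ,R)=53/5, d(KOPTZ,S)=58/5
step 5: merge (KOPTZ,R) at d=53/5; branch lengths KOPTZ→29/30, R→53/10; new cluster KOPRTZ
  updated: d(KOPRTZ,S)=37/3
step 6: merge (KOPRTZ,S) at d=37/3; branch lengths KOPRTZ→13/15, S→37/6; new cluster KOPRSTZ
final tree: ((((K:3/2,P:3/2):17/6,((O:1/2,T:1/2):3/2,Z:2):7/3):29/30,R:53/10):13/15,S:37/6)
total length: 779/30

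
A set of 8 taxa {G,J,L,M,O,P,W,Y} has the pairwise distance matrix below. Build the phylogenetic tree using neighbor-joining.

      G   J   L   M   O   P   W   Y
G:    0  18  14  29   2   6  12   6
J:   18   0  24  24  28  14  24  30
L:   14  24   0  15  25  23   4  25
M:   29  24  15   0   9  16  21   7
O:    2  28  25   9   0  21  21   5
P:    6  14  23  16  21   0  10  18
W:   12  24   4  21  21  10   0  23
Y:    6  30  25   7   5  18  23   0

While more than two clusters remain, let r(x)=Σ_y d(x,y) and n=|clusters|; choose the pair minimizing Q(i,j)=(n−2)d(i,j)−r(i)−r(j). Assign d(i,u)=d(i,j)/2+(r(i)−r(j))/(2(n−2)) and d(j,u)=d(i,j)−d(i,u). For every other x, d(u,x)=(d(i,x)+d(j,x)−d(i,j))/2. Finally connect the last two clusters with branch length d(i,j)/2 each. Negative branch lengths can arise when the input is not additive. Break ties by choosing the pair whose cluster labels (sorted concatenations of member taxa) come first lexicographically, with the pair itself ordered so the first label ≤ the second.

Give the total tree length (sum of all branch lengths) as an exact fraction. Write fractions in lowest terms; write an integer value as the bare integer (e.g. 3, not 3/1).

777/16

1. join L+W (d=4, Q=-221) ⇒ LW; edges |L|=13/4, |W|=3/4
  updated: d(G,LW)=11, d(J,LW)=22, d(LW,M)=16, d(LW,O)=21, d(LW,P)=29/2, d(LW,Y)=22
2. join J+P (d=14, Q=-311/2) ⇒ JP; edges |J|=233/20, |P|=47/20
  updated: d(G,JP)=5, d(JP,LW)=45/4, d(JP,M)=13, d(JP,O)=35/2, d(JP,Y)=17
3. join M+Y (d=7, Q=-103) ⇒ MY; edges |M|=45/8, |Y|=11/8
  updated: d(G,MY)=14, d(JP,MY)=23/2, d(LW,MY)=31/2, d(MY,O)=7/2
4. join MY+O (d=7/2, Q=-78) ⇒ MOY; edges |MY|=11/6, |O|=5/3
  updated: d(G,MOY)=25/4, d(JP,MOY)=51/4, d(LW,MOY)=33/2
5. join G+MOY (d=25/4, Q=-181/4) ⇒ GMOY; edges |G|=-3/16, |MOY|=103/16
  updated: d(GMOY,JP)=23/4, d(GMOY,LW)=85/8
6. join GMOY+JP (d=23/4, Q=-221/8) ⇒ GJMOPY; edges |GMOY|=41/16, |JP|=51/16
  updated: d(GJMOPY,LW)=129/16
7. join GJMOPY+LW (d=129/16) ⇒ GJLMOPWY; edges |GJMOPY|=129/32, |LW|=129/32
final tree: (((G:-3/16,((M:45/8,Y:11/8):11/6,O:5/3):103/16):41/16,(J:233/20,P:47/20):51/16):129/32,(L:13/4,W:3/4):129/32)
total length: 777/16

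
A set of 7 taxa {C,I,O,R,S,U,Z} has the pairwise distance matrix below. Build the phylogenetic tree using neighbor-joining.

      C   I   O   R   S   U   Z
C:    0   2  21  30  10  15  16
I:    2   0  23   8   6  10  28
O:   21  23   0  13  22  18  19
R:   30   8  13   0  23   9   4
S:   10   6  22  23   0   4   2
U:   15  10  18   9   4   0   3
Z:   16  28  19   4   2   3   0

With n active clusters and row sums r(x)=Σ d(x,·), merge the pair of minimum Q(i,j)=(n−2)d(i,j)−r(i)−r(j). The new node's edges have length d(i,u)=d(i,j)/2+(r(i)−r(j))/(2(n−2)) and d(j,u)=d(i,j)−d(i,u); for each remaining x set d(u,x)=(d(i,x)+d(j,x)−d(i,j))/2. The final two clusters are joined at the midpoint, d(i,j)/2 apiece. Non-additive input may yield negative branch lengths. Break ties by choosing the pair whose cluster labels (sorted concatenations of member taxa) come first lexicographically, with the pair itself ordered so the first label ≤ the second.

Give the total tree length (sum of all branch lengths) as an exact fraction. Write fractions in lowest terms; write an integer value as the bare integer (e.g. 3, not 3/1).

1. join C+I (d=2, Q=-161) ⇒ CI; edges |C|=27/10, |I|=-7/10
  updated: d(CI,O)=21, d(CI,R)=18, d(CI,S)=7, d(CI,U)=23/2, d(CI,Z)=21
2. join CI+S (d=7, Q=-217/2) ⇒ CIS; edges |CI|=97/16, |S|=15/16
  updated: d(CIS,O)=18, d(CIS,R)=17, d(CIS,U)=17/4, d(CIS,Z)=8
3. join O+R (d=13, Q=-72) ⇒ OR; edges |O|=32/3, |R|=7/3
  updated: d(CIS,OR)=11, d(OR,U)=7, d(OR,Z)=5
4. join CIS+U (d=17/4, Q=-29) ⇒ CISU; edges |CIS|=35/8, |U|=-1/8
  updated: d(CISU,OR)=55/8, d(CISU,Z)=27/8
5. join CISU+OR (d=55/8, Q=-61/4) ⇒ CIORSU; edges |CISU|=21/8, |OR|=17/4
  updated: d(CIORSU,Z)=3/4
6. join CIORSU+Z (d=3/4) ⇒ CIORSUZ; edges |CIORSU|=3/8, |Z|=3/8
final tree: (((((C:27/10,I:-7/10):97/16,S:15/16):35/8,U:-1/8):21/8,(O:32/3,R:7/3):17/4):3/8,Z:3/8)
total length: 271/8

271/8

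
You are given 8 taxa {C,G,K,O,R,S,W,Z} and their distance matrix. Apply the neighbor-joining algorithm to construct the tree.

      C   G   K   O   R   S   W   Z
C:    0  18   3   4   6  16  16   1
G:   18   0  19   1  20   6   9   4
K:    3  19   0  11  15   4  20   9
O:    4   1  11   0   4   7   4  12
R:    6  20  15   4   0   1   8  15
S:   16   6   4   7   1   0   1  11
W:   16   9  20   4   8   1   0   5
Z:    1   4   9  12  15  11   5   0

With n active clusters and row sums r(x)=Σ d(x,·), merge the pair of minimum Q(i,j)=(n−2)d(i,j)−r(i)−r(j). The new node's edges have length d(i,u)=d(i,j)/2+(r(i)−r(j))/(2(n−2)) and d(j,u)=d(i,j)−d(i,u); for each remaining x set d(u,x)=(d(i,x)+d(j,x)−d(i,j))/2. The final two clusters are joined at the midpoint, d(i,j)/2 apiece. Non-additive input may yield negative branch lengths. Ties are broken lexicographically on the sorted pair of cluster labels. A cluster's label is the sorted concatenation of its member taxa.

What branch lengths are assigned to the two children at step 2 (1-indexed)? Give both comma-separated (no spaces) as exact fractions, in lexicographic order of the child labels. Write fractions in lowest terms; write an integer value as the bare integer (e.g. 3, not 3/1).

1. join C+K (d=3, Q=-127) ⇒ CK; edges |C|=1/12, |K|=35/12
  updated: d(CK,G)=17, d(CK,O)=6, d(CK,R)=9, d(CK,S)=17/2, d(CK,W)=33/2, d(CK,Z)=7/2
2. join CK+Z (d=7/2, Q=-187/2) ⇒ CKZ; edges |CK|=11/4, |Z|=3/4
  updated: d(CKZ,G)=35/4, d(CKZ,O)=29/4, d(CKZ,R)=41/4, d(CKZ,S)=8, d(CKZ,W)=9
3. join G+O (d=1, Q=-64) ⇒ GO; edges |G|=51/16, |O|=-35/16
  updated: d(CKZ,GO)=15/2, d(GO,R)=23/2, d(GO,S)=6, d(GO,W)=6
4. join R+S (d=1, Q=-175/4) ⇒ RS; edges |R|=71/24, |S|=-47/24
  updated: d(CKZ,RS)=69/8, d(GO,RS)=33/4, d(RS,W)=4
5. join CKZ+GO (d=15/2, Q=-255/8) ⇒ CGKOZ; edges |CKZ|=147/32, |GO|=93/32
  updated: d(CGKOZ,RS)=75/16, d(CGKOZ,W)=15/4
6. join CGKOZ+RS (d=75/16, Q=-199/16) ⇒ CGKORSZ; edges |CGKOZ|=71/32, |RS|=79/32
  updated: d(CGKORSZ,W)=49/32
7. join CGKORSZ+W (d=49/32) ⇒ CGKORSWZ; edges |CGKORSZ|=49/64, |W|=49/64
final tree: (((((C:1/12,K:35/12):11/4,Z:3/4):147/32,(G:51/16,O:-35/16):93/32):71/32,(R:71/24,S:-47/24):79/32):49/64,W:49/64)
total length: 711/32

11/4,3/4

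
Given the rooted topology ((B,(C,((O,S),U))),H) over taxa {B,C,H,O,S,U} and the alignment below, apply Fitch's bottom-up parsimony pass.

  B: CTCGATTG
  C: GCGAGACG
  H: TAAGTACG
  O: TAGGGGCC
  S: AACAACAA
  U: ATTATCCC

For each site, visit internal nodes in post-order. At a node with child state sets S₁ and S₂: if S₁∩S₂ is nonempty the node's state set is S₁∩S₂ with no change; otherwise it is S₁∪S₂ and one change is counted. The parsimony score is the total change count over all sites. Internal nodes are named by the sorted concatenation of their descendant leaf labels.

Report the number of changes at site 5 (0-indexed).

3

site 0, node OS: O={T} ∪ S={A} → {A,T} (+1)
site 0, node OSU: OS={A,T} ∩ U={A} → {A} (+0)
site 0, node COSU: C={G} ∪ OSU={A} → {A,G} (+1)
site 0, node BCOSU: B={C} ∪ COSU={A,G} → {A,C,G} (+1)
site 0, node BCHOSU: BCOSU={A,C,G} ∪ H={T} → {A,C,G,T} (+1)
site 1, node OS: O={A} ∩ S={A} → {A} (+0)
site 1, node OSU: OS={A} ∪ U={T} → {A,T} (+1)
site 1, node COSU: C={C} ∪ OSU={A,T} → {A,C,T} (+1)
site 1, node BCOSU: B={T} ∩ COSU={A,C,T} → {T} (+0)
site 1, node BCHOSU: BCOSU={T} ∪ H={A} → {A,T} (+1)
site 2, node OS: O={G} ∪ S={C} → {C,G} (+1)
site 2, node OSU: OS={C,G} ∪ U={T} → {C,G,T} (+1)
site 2, node COSU: C={G} ∩ OSU={C,G,T} → {G} (+0)
site 2, node BCOSU: B={C} ∪ COSU={G} → {C,G} (+1)
site 2, node BCHOSU: BCOSU={C,G} ∪ H={A} → {A,C,G} (+1)
site 3, node OS: O={G} ∪ S={A} → {A,G} (+1)
site 3, node OSU: OS={A,G} ∩ U={A} → {A} (+0)
site 3, node COSU: C={A} ∩ OSU={A} → {A} (+0)
site 3, node BCOSU: B={G} ∪ COSU={A} → {A,G} (+1)
site 3, node BCHOSU: BCOSU={A,G} ∩ H={G} → {G} (+0)
site 4, node OS: O={G} ∪ S={A} → {A,G} (+1)
site 4, node OSU: OS={A,G} ∪ U={T} → {A,G,T} (+1)
site 4, node COSU: C={G} ∩ OSU={A,G,T} → {G} (+0)
site 4, node BCOSU: B={A} ∪ COSU={G} → {A,G} (+1)
site 4, node BCHOSU: BCOSU={A,G} ∪ H={T} → {A,G,T} (+1)
site 5, node OS: O={G} ∪ S={C} → {C,G} (+1)
site 5, node OSU: OS={C,G} ∩ U={C} → {C} (+0)
site 5, node COSU: C={A} ∪ OSU={C} → {A,C} (+1)
site 5, node BCOSU: B={T} ∪ COSU={A,C} → {A,C,T} (+1)
site 5, node BCHOSU: BCOSU={A,C,T} ∩ H={A} → {A} (+0)
site 6, node OS: O={C} ∪ S={A} → {A,C} (+1)
site 6, node OSU: OS={A,C} ∩ U={C} → {C} (+0)
site 6, node COSU: C={C} ∩ OSU={C} → {C} (+0)
site 6, node BCOSU: B={T} ∪ COSU={C} → {C,T} (+1)
site 6, node BCHOSU: BCOSU={C,T} ∩ H={C} → {C} (+0)
site 7, node OS: O={C} ∪ S={A} → {A,C} (+1)
site 7, node OSU: OS={A,C} ∩ U={C} → {C} (+0)
site 7, node COSU: C={G} ∪ OSU={C} → {C,G} (+1)
site 7, node BCOSU: B={G} ∩ COSU={C,G} → {G} (+0)
site 7, node BCHOSU: BCOSU={G} ∩ H={G} → {G} (+0)
per-site changes: [4, 3, 4, 2, 4, 3, 2, 2]; total = 24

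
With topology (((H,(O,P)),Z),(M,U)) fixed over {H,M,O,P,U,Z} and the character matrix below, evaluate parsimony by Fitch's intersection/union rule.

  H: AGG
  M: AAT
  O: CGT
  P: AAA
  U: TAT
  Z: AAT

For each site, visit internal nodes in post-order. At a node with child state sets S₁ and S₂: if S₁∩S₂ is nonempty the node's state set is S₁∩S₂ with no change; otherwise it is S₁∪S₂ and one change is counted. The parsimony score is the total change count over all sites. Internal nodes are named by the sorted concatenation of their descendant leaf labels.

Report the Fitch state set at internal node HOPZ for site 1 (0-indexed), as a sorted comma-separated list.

A,G

[col 0] OP: children O:{C}, P:{A} ∪→ {A,C}; cost 1
[col 0] HOP: children H:{A}, OP:{A,C} ∩→ {A}; cost 0
[col 0] HOPZ: children HOP:{A}, Z:{A} ∩→ {A}; cost 0
[col 0] MU: children M:{A}, U:{T} ∪→ {A,T}; cost 1
[col 0] HMOPUZ: children HOPZ:{A}, MU:{A,T} ∩→ {A}; cost 0
[col 1] OP: children O:{G}, P:{A} ∪→ {A,G}; cost 1
[col 1] HOP: children H:{G}, OP:{A,G} ∩→ {G}; cost 0
[col 1] HOPZ: children HOP:{G}, Z:{A} ∪→ {A,G}; cost 1
[col 1] MU: children M:{A}, U:{A} ∩→ {A}; cost 0
[col 1] HMOPUZ: children HOPZ:{A,G}, MU:{A} ∩→ {A}; cost 0
[col 2] OP: children O:{T}, P:{A} ∪→ {A,T}; cost 1
[col 2] HOP: children H:{G}, OP:{A,T} ∪→ {A,G,T}; cost 1
[col 2] HOPZ: children HOP:{A,G,T}, Z:{T} ∩→ {T}; cost 0
[col 2] MU: children M:{T}, U:{T} ∩→ {T}; cost 0
[col 2] HMOPUZ: children HOPZ:{T}, MU:{T} ∩→ {T}; cost 0
per-site changes: [2, 2, 2]; total = 6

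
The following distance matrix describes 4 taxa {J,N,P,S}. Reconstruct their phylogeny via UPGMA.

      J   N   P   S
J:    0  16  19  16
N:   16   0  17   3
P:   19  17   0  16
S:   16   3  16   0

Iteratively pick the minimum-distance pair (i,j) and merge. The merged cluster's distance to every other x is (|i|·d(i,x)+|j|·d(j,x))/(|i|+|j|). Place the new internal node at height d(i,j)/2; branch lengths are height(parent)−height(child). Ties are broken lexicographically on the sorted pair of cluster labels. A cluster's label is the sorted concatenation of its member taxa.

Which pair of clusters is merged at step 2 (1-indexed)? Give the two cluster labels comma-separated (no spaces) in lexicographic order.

1. join N+S (d=3) ⇒ NS; edges |N|=3/2, |S|=3/2
  updated: d(J,NS)=16, d(NS,P)=33/2
2. join J+NS (d=16) ⇒ JNS; edges |J|=8, |NS|=13/2
  updated: d(JNS,P)=52/3
3. join JNS+P (d=52/3) ⇒ JNPS; edges |JNS|=2/3, |P|=26/3
final tree: ((J:8,(N:3/2,S:3/2):13/2):2/3,P:26/3)
total length: 161/6

J,NS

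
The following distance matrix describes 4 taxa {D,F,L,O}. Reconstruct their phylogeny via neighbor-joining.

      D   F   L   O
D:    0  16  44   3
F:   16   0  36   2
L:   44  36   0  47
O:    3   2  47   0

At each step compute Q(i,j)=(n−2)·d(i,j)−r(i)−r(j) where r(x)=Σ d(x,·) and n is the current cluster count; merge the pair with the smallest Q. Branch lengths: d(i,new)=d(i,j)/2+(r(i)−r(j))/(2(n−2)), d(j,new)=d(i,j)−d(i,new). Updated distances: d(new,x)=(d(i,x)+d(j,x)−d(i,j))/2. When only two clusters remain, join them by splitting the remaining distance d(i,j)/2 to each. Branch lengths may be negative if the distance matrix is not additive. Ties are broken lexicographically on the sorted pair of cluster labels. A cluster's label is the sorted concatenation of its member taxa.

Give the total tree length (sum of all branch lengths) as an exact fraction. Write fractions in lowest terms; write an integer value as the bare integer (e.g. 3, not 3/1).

1. join D+O (d=3, Q=-109) ⇒ DO; edges |D|=17/4, |O|=-5/4
  updated: d(DO,F)=15/2, d(DO,L)=44
2. join DO+F (d=15/2, Q=-175/2) ⇒ DFO; edges |DO|=31/4, |F|=-1/4
  updated: d(DFO,L)=145/4
3. join DFO+L (d=145/4) ⇒ DFLO; edges |DFO|=145/8, |L|=145/8
final tree: (((D:17/4,O:-5/4):31/4,F:-1/4):145/8,L:145/8)
total length: 187/4

187/4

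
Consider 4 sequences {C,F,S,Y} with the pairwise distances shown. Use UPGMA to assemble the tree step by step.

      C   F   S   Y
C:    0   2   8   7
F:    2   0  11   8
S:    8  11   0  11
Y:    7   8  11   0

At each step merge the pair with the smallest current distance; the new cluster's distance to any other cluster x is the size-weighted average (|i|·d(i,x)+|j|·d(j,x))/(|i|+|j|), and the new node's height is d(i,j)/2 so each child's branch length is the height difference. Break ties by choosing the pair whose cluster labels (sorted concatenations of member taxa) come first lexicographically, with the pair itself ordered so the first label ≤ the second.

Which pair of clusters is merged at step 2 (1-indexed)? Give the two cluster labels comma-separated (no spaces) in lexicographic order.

CF,Y

step 1: merge (C,F) at d=2; branch lengths C→1, F→1; new cluster CF
  updated: d(CF,S)=19/2, d(CF,Y)=15/2
step 2: merge (CF,Y) at d=15/2; branch lengths CF→11/4, Y→15/4; new cluster CFY
  updated: d(CFY,S)=10
step 3: merge (CFY,S) at d=10; branch lengths CFY→5/4, S→5; new cluster CFSY
final tree: (((C:1,F:1):11/4,Y:15/4):5/4,S:5)
total length: 59/4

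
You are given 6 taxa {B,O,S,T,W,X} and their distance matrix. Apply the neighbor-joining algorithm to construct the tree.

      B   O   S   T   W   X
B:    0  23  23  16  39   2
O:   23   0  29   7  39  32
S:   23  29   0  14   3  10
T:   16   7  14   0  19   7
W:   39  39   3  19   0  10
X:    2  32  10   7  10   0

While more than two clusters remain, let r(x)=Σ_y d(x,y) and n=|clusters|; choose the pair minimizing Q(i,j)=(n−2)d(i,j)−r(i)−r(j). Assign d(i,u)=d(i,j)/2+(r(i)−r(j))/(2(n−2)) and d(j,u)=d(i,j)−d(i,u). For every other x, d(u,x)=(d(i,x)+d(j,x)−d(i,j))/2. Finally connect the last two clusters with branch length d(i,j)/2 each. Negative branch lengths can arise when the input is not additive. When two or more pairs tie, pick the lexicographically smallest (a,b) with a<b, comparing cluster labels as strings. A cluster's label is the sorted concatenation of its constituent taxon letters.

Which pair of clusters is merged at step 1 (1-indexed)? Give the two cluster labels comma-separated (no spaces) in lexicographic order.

iteration 1: select S,W (d=3, Q=-177); attach at lengths (-19/8, 43/8); label the merged cluster SW
  updated: d(B,SW)=59/2, d(O,SW)=65/2, d(SW,T)=15, d(SW,X)=17/2
iteration 2: select O,T (d=7, Q=-237/2); attach at lengths (47/4, -19/4); label the merged cluster OT
  updated: d(B,OT)=16, d(OT,SW)=81/4, d(OT,X)=16
iteration 3: select B,X (d=2, Q=-70); attach at lengths (25/4, -17/4); label the merged cluster BX
  updated: d(BX,OT)=15, d(BX,SW)=18
iteration 4: select BX,OT (d=15, Q=-213/4); attach at lengths (51/8, 69/8); label the merged cluster BOTX
  updated: d(BOTX,SW)=93/8
iteration 5: select BOTX,SW (d=93/8); attach at lengths (93/16, 93/16); label the merged cluster BOSTWX
final tree: (((B:25/4,X:-17/4):51/8,(O:47/4,T:-19/4):69/8):93/16,(S:-19/8,W:43/8):93/16)
total length: 309/8

S,W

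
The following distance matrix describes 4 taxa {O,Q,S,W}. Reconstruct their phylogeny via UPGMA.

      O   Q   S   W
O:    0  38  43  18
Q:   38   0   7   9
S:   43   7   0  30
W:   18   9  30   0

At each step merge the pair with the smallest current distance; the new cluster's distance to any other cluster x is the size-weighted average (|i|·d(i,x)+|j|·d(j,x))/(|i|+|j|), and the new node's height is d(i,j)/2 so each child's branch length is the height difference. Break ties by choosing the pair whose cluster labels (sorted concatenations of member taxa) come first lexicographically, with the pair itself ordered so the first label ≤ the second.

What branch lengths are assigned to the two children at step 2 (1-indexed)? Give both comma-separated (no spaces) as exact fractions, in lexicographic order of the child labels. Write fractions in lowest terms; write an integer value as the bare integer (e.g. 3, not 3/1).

iteration 1: select Q,S (d=7); attach at lengths (7/2, 7/2); label the merged cluster QS
  updated: d(O,QS)=81/2, d(QS,W)=39/2
iteration 2: select O,W (d=18); attach at lengths (9, 9); label the merged cluster OW
  updated: d(OW,QS)=30
iteration 3: select OW,QS (d=30); attach at lengths (6, 23/2); label the merged cluster OQSW
final tree: ((O:9,W:9):6,(Q:7/2,S:7/2):23/2)
total length: 85/2

9,9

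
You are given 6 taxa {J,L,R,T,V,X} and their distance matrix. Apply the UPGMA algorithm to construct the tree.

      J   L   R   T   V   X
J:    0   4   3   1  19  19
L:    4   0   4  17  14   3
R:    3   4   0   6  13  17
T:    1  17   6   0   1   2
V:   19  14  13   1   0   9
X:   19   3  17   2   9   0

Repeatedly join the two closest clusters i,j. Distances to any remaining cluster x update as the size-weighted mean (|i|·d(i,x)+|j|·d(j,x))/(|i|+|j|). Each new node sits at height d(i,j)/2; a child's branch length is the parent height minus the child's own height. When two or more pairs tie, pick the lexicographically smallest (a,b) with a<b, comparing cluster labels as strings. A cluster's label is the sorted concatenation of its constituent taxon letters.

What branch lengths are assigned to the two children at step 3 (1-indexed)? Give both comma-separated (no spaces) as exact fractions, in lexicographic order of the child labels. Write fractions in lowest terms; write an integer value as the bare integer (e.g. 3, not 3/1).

iteration 1: select J,T (d=1); attach at lengths (1/2, 1/2); label the merged cluster JT
  updated: d(JT,L)=21/2, d(JT,R)=9/2, d(JT,V)=10, d(JT,X)=21/2
iteration 2: select L,X (d=3); attach at lengths (3/2, 3/2); label the merged cluster LX
  updated: d(JT,LX)=21/2, d(LX,R)=21/2, d(LX,V)=23/2
iteration 3: select JT,R (d=9/2); attach at lengths (7/4, 9/4); label the merged cluster JRT
  updated: d(JRT,LX)=21/2, d(JRT,V)=11
iteration 4: select JRT,LX (d=21/2); attach at lengths (3, 15/4); label the merged cluster JLRTX
  updated: d(JLRTX,V)=56/5
iteration 5: select JLRTX,V (d=56/5); attach at lengths (7/20, 28/5); label the merged cluster JLRTVX
final tree: ((((J:1/2,T:1/2):7/4,R:9/4):3,(L:3/2,X:3/2):15/4):7/20,V:28/5)
total length: 207/10

7/4,9/4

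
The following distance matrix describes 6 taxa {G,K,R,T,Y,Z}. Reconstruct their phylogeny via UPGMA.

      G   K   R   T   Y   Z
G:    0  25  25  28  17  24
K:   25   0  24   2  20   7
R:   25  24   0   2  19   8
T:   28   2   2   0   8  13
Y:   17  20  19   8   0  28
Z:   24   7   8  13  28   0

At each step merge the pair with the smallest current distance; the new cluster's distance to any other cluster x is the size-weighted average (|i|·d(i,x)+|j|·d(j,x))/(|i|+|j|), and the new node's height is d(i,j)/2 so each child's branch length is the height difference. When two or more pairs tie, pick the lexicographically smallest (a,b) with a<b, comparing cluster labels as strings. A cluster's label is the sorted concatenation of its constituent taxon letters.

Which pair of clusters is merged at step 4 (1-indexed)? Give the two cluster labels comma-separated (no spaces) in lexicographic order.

G,Y

iteration 1: select K,T (d=2); attach at lengths (1, 1); label the merged cluster KT
  updated: d(G,KT)=53/2, d(KT,R)=13, d(KT,Y)=14, d(KT,Z)=10
iteration 2: select R,Z (d=8); attach at lengths (4, 4); label the merged cluster RZ
  updated: d(G,RZ)=49/2, d(KT,RZ)=23/2, d(RZ,Y)=47/2
iteration 3: select KT,RZ (d=23/2); attach at lengths (19/4, 7/4); label the merged cluster KRTZ
  updated: d(G,KRTZ)=51/2, d(KRTZ,Y)=75/4
iteration 4: select G,Y (d=17); attach at lengths (17/2, 17/2); label the merged cluster GY
  updated: d(GY,KRTZ)=177/8
iteration 5: select GY,KRTZ (d=177/8); attach at lengths (41/16, 85/16); label the merged cluster GKRTYZ
final tree: ((G:17/2,Y:17/2):41/16,((K:1,T:1):19/4,(R:4,Z:4):7/4):85/16)
total length: 331/8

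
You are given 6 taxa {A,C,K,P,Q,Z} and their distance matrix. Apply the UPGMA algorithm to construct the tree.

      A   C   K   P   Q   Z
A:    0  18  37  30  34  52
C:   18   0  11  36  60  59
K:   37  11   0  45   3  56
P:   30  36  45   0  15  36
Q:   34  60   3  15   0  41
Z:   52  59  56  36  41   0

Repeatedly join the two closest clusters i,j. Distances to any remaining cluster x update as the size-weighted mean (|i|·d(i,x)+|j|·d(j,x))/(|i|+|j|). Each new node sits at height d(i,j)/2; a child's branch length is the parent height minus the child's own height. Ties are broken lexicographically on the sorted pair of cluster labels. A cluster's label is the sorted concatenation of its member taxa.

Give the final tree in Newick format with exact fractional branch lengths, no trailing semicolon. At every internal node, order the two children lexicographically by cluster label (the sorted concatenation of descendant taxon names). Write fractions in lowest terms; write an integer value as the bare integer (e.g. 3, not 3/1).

(((A:9,C:9):25/3,((K:3/2,Q:3/2):27/2,P:15):7/3):106/15,Z:122/5)

iteration 1: select K,Q (d=3); attach at lengths (3/2, 3/2); label the merged cluster KQ
  updated: d(A,KQ)=71/2, d(C,KQ)=71/2, d(KQ,P)=30, d(KQ,Z)=97/2
iteration 2: select A,C (d=18); attach at lengths (9, 9); label the merged cluster AC
  updated: d(AC,KQ)=71/2, d(AC,P)=33, d(AC,Z)=111/2
iteration 3: select KQ,P (d=30); attach at lengths (27/2, 15); label the merged cluster KPQ
  updated: d(AC,KPQ)=104/3, d(KPQ,Z)=133/3
iteration 4: select AC,KPQ (d=104/3); attach at lengths (25/3, 7/3); label the merged cluster ACKPQ
  updated: d(ACKPQ,Z)=244/5
iteration 5: select ACKPQ,Z (d=244/5); attach at lengths (106/15, 122/5); label the merged cluster ACKPQZ
final tree: (((A:9,C:9):25/3,((K:3/2,Q:3/2):27/2,P:15):7/3):106/15,Z:122/5)
total length: 2749/30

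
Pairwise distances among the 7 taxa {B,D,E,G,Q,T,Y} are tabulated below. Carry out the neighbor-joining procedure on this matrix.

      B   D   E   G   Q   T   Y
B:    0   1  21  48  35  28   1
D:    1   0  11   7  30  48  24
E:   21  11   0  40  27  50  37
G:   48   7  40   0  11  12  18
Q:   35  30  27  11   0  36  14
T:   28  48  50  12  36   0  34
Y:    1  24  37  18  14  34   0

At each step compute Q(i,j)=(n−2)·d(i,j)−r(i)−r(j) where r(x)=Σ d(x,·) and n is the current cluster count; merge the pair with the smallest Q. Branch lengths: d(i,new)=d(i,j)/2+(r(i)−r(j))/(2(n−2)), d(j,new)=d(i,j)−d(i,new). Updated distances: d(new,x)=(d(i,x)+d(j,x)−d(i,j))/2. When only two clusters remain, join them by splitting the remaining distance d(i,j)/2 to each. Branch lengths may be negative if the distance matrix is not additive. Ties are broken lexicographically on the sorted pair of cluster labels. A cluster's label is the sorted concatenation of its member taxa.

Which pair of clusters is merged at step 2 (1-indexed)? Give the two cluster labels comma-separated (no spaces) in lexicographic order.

iteration 1: select G,T (d=12, Q=-284); attach at lengths (-6/5, 66/5); label the merged cluster GT
  updated: d(B,GT)=32, d(D,GT)=43/2, d(E,GT)=39, d(GT,Q)=35/2, d(GT,Y)=20
iteration 2: select GT,Q (d=35/2, Q=-367/2); attach at lengths (153/16, 127/16); label the merged cluster GQT
  updated: d(B,GQT)=99/4, d(D,GQT)=17, d(E,GQT)=97/4, d(GQT,Y)=33/4
iteration 3: select GQT,Y (d=33/4, Q=-479/4); attach at lengths (115/24, 83/24); label the merged cluster GQTY
  updated: d(B,GQTY)=35/4, d(D,GQTY)=131/8, d(E,GQTY)=53/2
iteration 4: select B,GQTY (d=35/4, Q=-519/8); attach at lengths (-27/32, 307/32); label the merged cluster BGQTY
  updated: d(BGQTY,D)=69/16, d(BGQTY,E)=155/8
iteration 5: select BGQTY,D (d=69/16, Q=-555/16); attach at lengths (203/32, -65/32); label the merged cluster BDGQTY
  updated: d(BDGQTY,E)=417/32
iteration 6: select BDGQTY,E (d=417/32); attach at lengths (417/64, 417/64); label the merged cluster BDEGQTY
final tree: (((B:-27/32,(((G:-6/5,T:66/5):153/16,Q:127/16):115/24,Y:83/24):307/32):203/32,D:-65/32):417/64,E:417/64)
total length: 2043/32

GT,Q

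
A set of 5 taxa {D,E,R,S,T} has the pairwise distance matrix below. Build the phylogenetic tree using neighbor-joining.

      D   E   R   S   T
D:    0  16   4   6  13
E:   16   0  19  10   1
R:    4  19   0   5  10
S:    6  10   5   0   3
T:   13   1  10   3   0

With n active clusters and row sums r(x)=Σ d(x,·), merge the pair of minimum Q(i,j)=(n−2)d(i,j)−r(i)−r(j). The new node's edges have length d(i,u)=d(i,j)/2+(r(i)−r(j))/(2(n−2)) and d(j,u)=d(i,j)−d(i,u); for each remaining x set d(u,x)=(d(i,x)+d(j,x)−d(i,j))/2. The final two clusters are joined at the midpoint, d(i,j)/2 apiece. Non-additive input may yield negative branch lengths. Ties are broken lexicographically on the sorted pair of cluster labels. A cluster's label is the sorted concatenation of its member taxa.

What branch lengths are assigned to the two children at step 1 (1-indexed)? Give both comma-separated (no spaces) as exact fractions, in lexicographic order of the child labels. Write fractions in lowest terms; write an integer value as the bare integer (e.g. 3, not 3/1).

11/3,-8/3

iteration 1: select E,T (d=1, Q=-70); attach at lengths (11/3, -8/3); label the merged cluster ET
  updated: d(D,ET)=14, d(ET,R)=14, d(ET,S)=6
iteration 2: select D,R (d=4, Q=-39); attach at lengths (9/4, 7/4); label the merged cluster DR
  updated: d(DR,ET)=12, d(DR,S)=7/2
iteration 3: select DR,ET (d=12, Q=-43/2); attach at lengths (19/4, 29/4); label the merged cluster DERT
  updated: d(DERT,S)=-5/4
iteration 4: select DERT,S (d=-5/4); attach at lengths (-5/8, -5/8); label the merged cluster DERST
final tree: (((D:9/4,R:7/4):19/4,(E:11/3,T:-8/3):29/4):-5/8,S:-5/8)
total length: 63/4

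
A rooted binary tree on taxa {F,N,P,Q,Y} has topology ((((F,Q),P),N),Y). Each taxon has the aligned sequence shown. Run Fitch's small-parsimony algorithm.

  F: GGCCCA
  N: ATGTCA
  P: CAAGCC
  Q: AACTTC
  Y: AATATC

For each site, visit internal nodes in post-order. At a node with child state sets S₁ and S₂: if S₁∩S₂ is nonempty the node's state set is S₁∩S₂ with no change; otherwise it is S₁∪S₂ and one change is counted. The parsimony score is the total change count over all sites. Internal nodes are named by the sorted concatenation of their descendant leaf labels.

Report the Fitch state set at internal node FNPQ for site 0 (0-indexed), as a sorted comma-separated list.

A

site 0, node FQ: F={G} ∪ Q={A} → {A,G} (+1)
site 0, node FPQ: FQ={A,G} ∪ P={C} → {A,C,G} (+1)
site 0, node FNPQ: FPQ={A,C,G} ∩ N={A} → {A} (+0)
site 0, node FNPQY: FNPQ={A} ∩ Y={A} → {A} (+0)
site 1, node FQ: F={G} ∪ Q={A} → {A,G} (+1)
site 1, node FPQ: FQ={A,G} ∩ P={A} → {A} (+0)
site 1, node FNPQ: FPQ={A} ∪ N={T} → {A,T} (+1)
site 1, node FNPQY: FNPQ={A,T} ∩ Y={A} → {A} (+0)
site 2, node FQ: F={C} ∩ Q={C} → {C} (+0)
site 2, node FPQ: FQ={C} ∪ P={A} → {A,C} (+1)
site 2, node FNPQ: FPQ={A,C} ∪ N={G} → {A,C,G} (+1)
site 2, node FNPQY: FNPQ={A,C,G} ∪ Y={T} → {A,C,G,T} (+1)
site 3, node FQ: F={C} ∪ Q={T} → {C,T} (+1)
site 3, node FPQ: FQ={C,T} ∪ P={G} → {C,G,T} (+1)
site 3, node FNPQ: FPQ={C,G,T} ∩ N={T} → {T} (+0)
site 3, node FNPQY: FNPQ={T} ∪ Y={A} → {A,T} (+1)
site 4, node FQ: F={C} ∪ Q={T} → {C,T} (+1)
site 4, node FPQ: FQ={C,T} ∩ P={C} → {C} (+0)
site 4, node FNPQ: FPQ={C} ∩ N={C} → {C} (+0)
site 4, node FNPQY: FNPQ={C} ∪ Y={T} → {C,T} (+1)
site 5, node FQ: F={A} ∪ Q={C} → {A,C} (+1)
site 5, node FPQ: FQ={A,C} ∩ P={C} → {C} (+0)
site 5, node FNPQ: FPQ={C} ∪ N={A} → {A,C} (+1)
site 5, node FNPQY: FNPQ={A,C} ∩ Y={C} → {C} (+0)
per-site changes: [2, 2, 3, 3, 2, 2]; total = 14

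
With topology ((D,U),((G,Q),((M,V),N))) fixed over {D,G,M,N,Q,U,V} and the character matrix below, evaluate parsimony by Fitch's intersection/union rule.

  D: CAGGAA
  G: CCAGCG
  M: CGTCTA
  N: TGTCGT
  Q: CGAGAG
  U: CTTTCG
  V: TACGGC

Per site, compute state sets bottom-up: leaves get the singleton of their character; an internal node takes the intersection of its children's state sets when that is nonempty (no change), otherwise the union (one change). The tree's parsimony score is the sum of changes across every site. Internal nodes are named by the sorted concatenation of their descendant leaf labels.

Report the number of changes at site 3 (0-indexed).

DU@0: {C} ∩ {C} = {C} (intersection, +0)
GQ@0: {C} ∩ {C} = {C} (intersection, +0)
MV@0: {C} ∪ {T} = {C,T} (union, +1)
MNV@0: {C,T} ∩ {T} = {T} (intersection, +0)
GMNQV@0: {C} ∪ {T} = {C,T} (union, +1)
DGMNQUV@0: {C} ∩ {C,T} = {C} (intersection, +0)
DU@1: {A} ∪ {T} = {A,T} (union, +1)
GQ@1: {C} ∪ {G} = {C,G} (union, +1)
MV@1: {G} ∪ {A} = {A,G} (union, +1)
MNV@1: {A,G} ∩ {G} = {G} (intersection, +0)
GMNQV@1: {C,G} ∩ {G} = {G} (intersection, +0)
DGMNQUV@1: {A,T} ∪ {G} = {A,G,T} (union, +1)
DU@2: {G} ∪ {T} = {G,T} (union, +1)
GQ@2: {A} ∩ {A} = {A} (intersection, +0)
MV@2: {T} ∪ {C} = {C,T} (union, +1)
MNV@2: {C,T} ∩ {T} = {T} (intersection, +0)
GMNQV@2: {A} ∪ {T} = {A,T} (union, +1)
DGMNQUV@2: {G,T} ∩ {A,T} = {T} (intersection, +0)
DU@3: {G} ∪ {T} = {G,T} (union, +1)
GQ@3: {G} ∩ {G} = {G} (intersection, +0)
MV@3: {C} ∪ {G} = {C,G} (union, +1)
MNV@3: {C,G} ∩ {C} = {C} (intersection, +0)
GMNQV@3: {G} ∪ {C} = {C,G} (union, +1)
DGMNQUV@3: {G,T} ∩ {C,G} = {G} (intersection, +0)
DU@4: {A} ∪ {C} = {A,C} (union, +1)
GQ@4: {C} ∪ {A} = {A,C} (union, +1)
MV@4: {T} ∪ {G} = {G,T} (union, +1)
MNV@4: {G,T} ∩ {G} = {G} (intersection, +0)
GMNQV@4: {A,C} ∪ {G} = {A,C,G} (union, +1)
DGMNQUV@4: {A,C} ∩ {A,C,G} = {A,C} (intersection, +0)
DU@5: {A} ∪ {G} = {A,G} (union, +1)
GQ@5: {G} ∩ {G} = {G} (intersection, +0)
MV@5: {A} ∪ {C} = {A,C} (union, +1)
MNV@5: {A,C} ∪ {T} = {A,C,T} (union, +1)
GMNQV@5: {G} ∪ {A,C,T} = {A,C,G,T} (union, +1)
DGMNQUV@5: {A,G} ∩ {A,C,G,T} = {A,G} (intersection, +0)
per-site changes: [2, 4, 3, 3, 4, 4]; total = 20

3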